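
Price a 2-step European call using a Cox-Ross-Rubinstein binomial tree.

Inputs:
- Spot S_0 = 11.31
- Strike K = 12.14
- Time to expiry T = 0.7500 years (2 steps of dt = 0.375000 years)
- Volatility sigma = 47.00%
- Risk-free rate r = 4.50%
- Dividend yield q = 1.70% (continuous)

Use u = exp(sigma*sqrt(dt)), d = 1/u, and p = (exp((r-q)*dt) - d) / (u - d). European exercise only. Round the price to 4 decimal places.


Answer: Price = V(0,0) = 1.5374

Derivation:
dt = T/N = 0.375000
u = exp(sigma*sqrt(dt)) = 1.333511; d = 1/u = 0.749900
p = (exp((r-q)*dt) - d) / (u - d) = 0.446625
Discount per step: exp(-r*dt) = 0.983267
Stock lattice S(k, i) with i counting down-moves:
  k=0: S(0,0) = 11.3100
  k=1: S(1,0) = 15.0820; S(1,1) = 8.4814
  k=2: S(2,0) = 20.1120; S(2,1) = 11.3100; S(2,2) = 6.3602
Terminal payoffs V(N, i) = max(S_T - K, 0):
  V(2,0) = 7.972015; V(2,1) = 0.000000; V(2,2) = 0.000000
Backward induction: V(k, i) = exp(-r*dt) * [p * V(k+1, i) + (1-p) * V(k+1, i+1)].
  V(1,0) = exp(-r*dt) * [p*7.972015 + (1-p)*0.000000] = 3.500923
  V(1,1) = exp(-r*dt) * [p*0.000000 + (1-p)*0.000000] = 0.000000
  V(0,0) = exp(-r*dt) * [p*3.500923 + (1-p)*0.000000] = 1.537436


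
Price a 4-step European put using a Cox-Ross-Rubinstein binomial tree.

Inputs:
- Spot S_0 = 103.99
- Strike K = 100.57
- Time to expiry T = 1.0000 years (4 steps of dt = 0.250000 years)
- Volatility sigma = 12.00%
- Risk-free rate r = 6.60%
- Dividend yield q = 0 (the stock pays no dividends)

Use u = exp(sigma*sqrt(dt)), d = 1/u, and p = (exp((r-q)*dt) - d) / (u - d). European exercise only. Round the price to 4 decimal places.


Answer: Price = V(0,0) = 1.3915

Derivation:
dt = T/N = 0.250000
u = exp(sigma*sqrt(dt)) = 1.061837; d = 1/u = 0.941765
p = (exp((r-q)*dt) - d) / (u - d) = 0.623562
Discount per step: exp(-r*dt) = 0.983635
Stock lattice S(k, i) with i counting down-moves:
  k=0: S(0,0) = 103.9900
  k=1: S(1,0) = 110.4204; S(1,1) = 97.9341
  k=2: S(2,0) = 117.2484; S(2,1) = 103.9900; S(2,2) = 92.2309
  k=3: S(3,0) = 124.4986; S(3,1) = 110.4204; S(3,2) = 97.9341; S(3,3) = 86.8597
  k=4: S(4,0) = 132.1972; S(4,1) = 117.2484; S(4,2) = 103.9900; S(4,3) = 92.2309; S(4,4) = 81.8014
Terminal payoffs V(N, i) = max(K - S_T, 0):
  V(4,0) = 0.000000; V(4,1) = 0.000000; V(4,2) = 0.000000; V(4,3) = 8.339144; V(4,4) = 18.768569
Backward induction: V(k, i) = exp(-r*dt) * [p * V(k+1, i) + (1-p) * V(k+1, i+1)].
  V(3,0) = exp(-r*dt) * [p*0.000000 + (1-p)*0.000000] = 0.000000
  V(3,1) = exp(-r*dt) * [p*0.000000 + (1-p)*0.000000] = 0.000000
  V(3,2) = exp(-r*dt) * [p*0.000000 + (1-p)*8.339144] = 3.087799
  V(3,3) = exp(-r*dt) * [p*8.339144 + (1-p)*18.768569] = 12.064461
  V(2,0) = exp(-r*dt) * [p*0.000000 + (1-p)*0.000000] = 0.000000
  V(2,1) = exp(-r*dt) * [p*0.000000 + (1-p)*3.087799] = 1.143343
  V(2,2) = exp(-r*dt) * [p*3.087799 + (1-p)*12.064461] = 6.361127
  V(1,0) = exp(-r*dt) * [p*0.000000 + (1-p)*1.143343] = 0.423355
  V(1,1) = exp(-r*dt) * [p*1.143343 + (1-p)*6.361127] = 3.056662
  V(0,0) = exp(-r*dt) * [p*0.423355 + (1-p)*3.056662] = 1.391482


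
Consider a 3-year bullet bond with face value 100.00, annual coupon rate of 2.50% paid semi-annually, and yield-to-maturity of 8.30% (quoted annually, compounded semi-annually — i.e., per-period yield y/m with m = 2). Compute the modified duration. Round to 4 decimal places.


Coupon per period c = face * coupon_rate / m = 1.250000
Periods per year m = 2; per-period yield y/m = 0.041500
Number of cashflows N = 6
Cashflows (t years, CF_t, discount factor 1/(1+y/m)^(m*t), PV):
  t = 0.5000: CF_t = 1.250000, DF = 0.960154, PV = 1.200192
  t = 1.0000: CF_t = 1.250000, DF = 0.921895, PV = 1.152369
  t = 1.5000: CF_t = 1.250000, DF = 0.885161, PV = 1.106451
  t = 2.0000: CF_t = 1.250000, DF = 0.849890, PV = 1.062363
  t = 2.5000: CF_t = 1.250000, DF = 0.816025, PV = 1.020032
  t = 3.0000: CF_t = 101.250000, DF = 0.783510, PV = 79.330353
Price P = sum_t PV_t = 84.871759
First compute Macaulay numerator sum_t t * PV_t:
  t * PV_t at t = 0.5000: 0.600096
  t * PV_t at t = 1.0000: 1.152369
  t * PV_t at t = 1.5000: 1.659677
  t * PV_t at t = 2.0000: 2.124726
  t * PV_t at t = 2.5000: 2.550079
  t * PV_t at t = 3.0000: 237.991059
Macaulay duration D = 246.078005 / 84.871759 = 2.899410
Modified duration = D / (1 + y/m) = 2.899410 / (1 + 0.041500) = 2.783879

Answer: Modified duration = 2.7839


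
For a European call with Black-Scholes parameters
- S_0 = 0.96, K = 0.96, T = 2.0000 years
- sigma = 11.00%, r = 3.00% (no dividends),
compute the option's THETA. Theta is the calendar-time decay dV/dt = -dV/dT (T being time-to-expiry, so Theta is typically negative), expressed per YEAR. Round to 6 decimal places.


d1 = 0.4634763539; d2 = 0.3079128620
phi(d1) = 0.3583146749; exp(-qT) = 1.0000000000; exp(-rT) = 0.9417645336
Theta = -S*exp(-qT)*phi(d1)*sigma/(2*sqrt(T)) - r*K*exp(-rT)*N(d2) + q*S*exp(-qT)*N(d1)
N(d1) = 0.6784885199; N(d2) = 0.6209256807; sqrt(T) = 1.4142135624
Term 1 = -0.9600 * 1.0000000000 * 0.3583146749 * 0.1100 / (2 * 1.4142135624) = -0.0133777637
Term 2 = -0.0300 * 0.9600 * 0.9417645336 * 0.6209256807 = -0.0168412546
Term 3 = 0 (no dividend yield, q = 0)
Theta = -0.0133777637 + (-0.0168412546) + (0.0000000000) = -0.030219

Answer: Theta = -0.030219


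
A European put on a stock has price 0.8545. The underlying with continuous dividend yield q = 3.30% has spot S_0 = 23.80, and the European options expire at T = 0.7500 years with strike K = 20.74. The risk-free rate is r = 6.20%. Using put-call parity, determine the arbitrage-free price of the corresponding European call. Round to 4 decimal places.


Put-call parity: C - P = S_0 * exp(-qT) - K * exp(-rT).
S_0 * exp(-qT) = 23.8000 * 0.97555377 = 23.21817973
K * exp(-rT) = 20.7400 * 0.95456456 = 19.79766899
C = P + S*exp(-qT) - K*exp(-rT)
C = 0.8545 + 23.21817973 - 19.79766899 = 4.2750

Answer: Call price = 4.2750


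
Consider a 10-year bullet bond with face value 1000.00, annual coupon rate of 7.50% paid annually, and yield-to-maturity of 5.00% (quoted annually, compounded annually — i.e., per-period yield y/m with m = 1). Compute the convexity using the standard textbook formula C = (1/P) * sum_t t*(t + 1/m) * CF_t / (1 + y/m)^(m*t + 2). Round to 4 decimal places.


Answer: Convexity = 68.6232

Derivation:
Coupon per period c = face * coupon_rate / m = 75.000000
Periods per year m = 1; per-period yield y/m = 0.050000
Number of cashflows N = 10
Cashflows (t years, CF_t, discount factor 1/(1+y/m)^(m*t), PV):
  t = 1.0000: CF_t = 75.000000, DF = 0.952381, PV = 71.428571
  t = 2.0000: CF_t = 75.000000, DF = 0.907029, PV = 68.027211
  t = 3.0000: CF_t = 75.000000, DF = 0.863838, PV = 64.787820
  t = 4.0000: CF_t = 75.000000, DF = 0.822702, PV = 61.702686
  t = 5.0000: CF_t = 75.000000, DF = 0.783526, PV = 58.764462
  t = 6.0000: CF_t = 75.000000, DF = 0.746215, PV = 55.966155
  t = 7.0000: CF_t = 75.000000, DF = 0.710681, PV = 53.301100
  t = 8.0000: CF_t = 75.000000, DF = 0.676839, PV = 50.762952
  t = 9.0000: CF_t = 75.000000, DF = 0.644609, PV = 48.345669
  t = 10.0000: CF_t = 1075.000000, DF = 0.613913, PV = 659.956748
Price P = sum_t PV_t = 1193.043373
Convexity numerator sum_t t*(t + 1/m) * CF_t / (1+y/m)^(m*t + 2):
  t = 1.0000: term = 129.575640
  t = 2.0000: term = 370.216114
  t = 3.0000: term = 705.173550
  t = 4.0000: term = 1119.323095
  t = 5.0000: term = 1599.032993
  t = 6.0000: term = 2132.043990
  t = 7.0000: term = 2707.357448
  t = 8.0000: term = 3315.131569
  t = 9.0000: term = 3946.585201
  t = 10.0000: term = 65846.024699
Convexity = (1/P) * sum = 81870.464299 / 1193.043373 = 68.623209


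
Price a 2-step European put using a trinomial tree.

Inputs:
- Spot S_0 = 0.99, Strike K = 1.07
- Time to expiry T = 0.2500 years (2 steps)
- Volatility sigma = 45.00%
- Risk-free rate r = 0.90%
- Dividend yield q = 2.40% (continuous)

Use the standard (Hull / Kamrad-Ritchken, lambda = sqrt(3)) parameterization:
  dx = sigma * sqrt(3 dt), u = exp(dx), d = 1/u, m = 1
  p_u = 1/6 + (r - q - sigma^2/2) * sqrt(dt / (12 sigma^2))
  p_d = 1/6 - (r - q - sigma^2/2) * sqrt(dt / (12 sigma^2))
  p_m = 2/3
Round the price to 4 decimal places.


Answer: Price = V(0,0) = 0.1401

Derivation:
dt = T/N = 0.125000; dx = sigma*sqrt(3*dt) = 0.275568
u = exp(dx) = 1.317278; d = 1/u = 0.759141
p_u = 0.140301, p_m = 0.666667, p_d = 0.193033
Discount per step: exp(-r*dt) = 0.998876
Stock lattice S(k, j) with j the centered position index:
  k=0: S(0,+0) = 0.9900
  k=1: S(1,-1) = 0.7515; S(1,+0) = 0.9900; S(1,+1) = 1.3041
  k=2: S(2,-2) = 0.5705; S(2,-1) = 0.7515; S(2,+0) = 0.9900; S(2,+1) = 1.3041; S(2,+2) = 1.7179
Terminal payoffs V(N, j) = max(K - S_T, 0):
  V(2,-2) = 0.499468; V(2,-1) = 0.318450; V(2,+0) = 0.080000; V(2,+1) = 0.000000; V(2,+2) = 0.000000
Backward induction: V(k, j) = exp(-r*dt) * [p_u * V(k+1, j+1) + p_m * V(k+1, j) + p_d * V(k+1, j-1)]
  V(1,-1) = exp(-r*dt) * [p_u*0.080000 + p_m*0.318450 + p_d*0.499468] = 0.319578
  V(1,+0) = exp(-r*dt) * [p_u*0.000000 + p_m*0.080000 + p_d*0.318450] = 0.114676
  V(1,+1) = exp(-r*dt) * [p_u*0.000000 + p_m*0.000000 + p_d*0.080000] = 0.015425
  V(0,+0) = exp(-r*dt) * [p_u*0.015425 + p_m*0.114676 + p_d*0.319578] = 0.140146


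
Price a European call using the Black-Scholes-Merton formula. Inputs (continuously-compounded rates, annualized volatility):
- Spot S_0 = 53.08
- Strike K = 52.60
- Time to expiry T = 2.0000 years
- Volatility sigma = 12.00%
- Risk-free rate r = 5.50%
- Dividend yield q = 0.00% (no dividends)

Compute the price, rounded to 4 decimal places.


d1 = (ln(S/K) + (r - q + 0.5*sigma^2) * T) / (sigma * sqrt(T)) = 0.78656254
d2 = d1 - sigma * sqrt(T) = 0.61685691
exp(-rT) = 0.89583414; exp(-qT) = 1.00000000
C = S_0 * exp(-qT) * N(d1) - K * exp(-rT) * N(d2)
N(d1) = 0.78423100; N(d2) = 0.73133545
C = 53.0800 * 1.00000000 * 0.78423100 - 52.6000 * 0.89583414 * 0.73133545 = 7.1658

Answer: Price = 7.1658


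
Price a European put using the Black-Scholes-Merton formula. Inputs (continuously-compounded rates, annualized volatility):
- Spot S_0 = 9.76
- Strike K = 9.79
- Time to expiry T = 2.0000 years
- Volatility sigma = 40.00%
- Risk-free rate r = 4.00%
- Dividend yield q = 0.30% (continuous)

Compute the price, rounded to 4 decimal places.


Answer: Price = 1.7704

Derivation:
d1 = (ln(S/K) + (r - q + 0.5*sigma^2) * T) / (sigma * sqrt(T)) = 0.40823209
d2 = d1 - sigma * sqrt(T) = -0.15745333
exp(-rT) = 0.92311635; exp(-qT) = 0.99401796
P = K * exp(-rT) * N(-d2) - S_0 * exp(-qT) * N(-d1)
N(-d1) = 0.34155165; N(-d2) = 0.56255621
P = 9.7900 * 0.92311635 * 0.56255621 - 9.7600 * 0.99401796 * 0.34155165 = 1.7704


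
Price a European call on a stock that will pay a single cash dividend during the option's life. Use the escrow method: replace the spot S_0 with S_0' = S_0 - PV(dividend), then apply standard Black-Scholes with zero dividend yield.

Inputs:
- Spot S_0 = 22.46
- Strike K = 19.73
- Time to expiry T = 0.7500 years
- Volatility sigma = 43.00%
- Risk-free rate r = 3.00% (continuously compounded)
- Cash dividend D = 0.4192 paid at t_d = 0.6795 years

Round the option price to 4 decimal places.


Answer: Price = 4.6242

Derivation:
PV(D) = D * exp(-r * t_d) = 0.4192 * 0.97982137 = 0.41074112
S_0' = S_0 - PV(D) = 22.4600 - 0.41074112 = 22.04925888
d1 = (ln(S_0'/K) + (r + sigma^2/2)*T) / (sigma*sqrt(T)) = 0.54506208
d2 = d1 - sigma*sqrt(T) = 0.17267115
exp(-rT) = 0.97775124
N(d1) = 0.70714459; N(d2) = 0.56854504
C = S_0' * N(d1) - K * exp(-rT) * N(d2) = 22.04925888 * 0.70714459 - 19.7300 * 0.97775124 * 0.56854504 = 4.6242


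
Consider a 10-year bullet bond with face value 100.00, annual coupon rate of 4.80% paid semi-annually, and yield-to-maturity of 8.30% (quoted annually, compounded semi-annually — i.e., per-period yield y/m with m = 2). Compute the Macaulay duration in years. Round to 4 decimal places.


Answer: Macaulay duration = 7.7210 years

Derivation:
Coupon per period c = face * coupon_rate / m = 2.400000
Periods per year m = 2; per-period yield y/m = 0.041500
Number of cashflows N = 20
Cashflows (t years, CF_t, discount factor 1/(1+y/m)^(m*t), PV):
  t = 0.5000: CF_t = 2.400000, DF = 0.960154, PV = 2.304369
  t = 1.0000: CF_t = 2.400000, DF = 0.921895, PV = 2.212548
  t = 1.5000: CF_t = 2.400000, DF = 0.885161, PV = 2.124386
  t = 2.0000: CF_t = 2.400000, DF = 0.849890, PV = 2.039737
  t = 2.5000: CF_t = 2.400000, DF = 0.816025, PV = 1.958461
  t = 3.0000: CF_t = 2.400000, DF = 0.783510, PV = 1.880423
  t = 3.5000: CF_t = 2.400000, DF = 0.752290, PV = 1.805495
  t = 4.0000: CF_t = 2.400000, DF = 0.722314, PV = 1.733553
  t = 4.5000: CF_t = 2.400000, DF = 0.693532, PV = 1.664477
  t = 5.0000: CF_t = 2.400000, DF = 0.665897, PV = 1.598154
  t = 5.5000: CF_t = 2.400000, DF = 0.639364, PV = 1.534473
  t = 6.0000: CF_t = 2.400000, DF = 0.613887, PV = 1.473330
  t = 6.5000: CF_t = 2.400000, DF = 0.589426, PV = 1.414623
  t = 7.0000: CF_t = 2.400000, DF = 0.565940, PV = 1.358255
  t = 7.5000: CF_t = 2.400000, DF = 0.543389, PV = 1.304134
  t = 8.0000: CF_t = 2.400000, DF = 0.521737, PV = 1.252169
  t = 8.5000: CF_t = 2.400000, DF = 0.500948, PV = 1.202274
  t = 9.0000: CF_t = 2.400000, DF = 0.480987, PV = 1.154368
  t = 9.5000: CF_t = 2.400000, DF = 0.461821, PV = 1.108371
  t = 10.0000: CF_t = 102.400000, DF = 0.443419, PV = 45.406128
Price P = sum_t PV_t = 76.529726
Macaulay numerator sum_t t * PV_t:
  t * PV_t at t = 0.5000: 1.152184
  t * PV_t at t = 1.0000: 2.212548
  t * PV_t at t = 1.5000: 3.186579
  t * PV_t at t = 2.0000: 4.079474
  t * PV_t at t = 2.5000: 4.896152
  t * PV_t at t = 3.0000: 5.641270
  t * PV_t at t = 3.5000: 6.319233
  t * PV_t at t = 4.0000: 6.934211
  t * PV_t at t = 4.5000: 7.490146
  t * PV_t at t = 5.0000: 7.990768
  t * PV_t at t = 5.5000: 8.439601
  t * PV_t at t = 6.0000: 8.839978
  t * PV_t at t = 6.5000: 9.195049
  t * PV_t at t = 7.0000: 9.507787
  t * PV_t at t = 7.5000: 9.781003
  t * PV_t at t = 8.0000: 10.017350
  t * PV_t at t = 8.5000: 10.219332
  t * PV_t at t = 9.0000: 10.389313
  t * PV_t at t = 9.5000: 10.529521
  t * PV_t at t = 10.0000: 454.061282
Macaulay duration D = (sum_t t * PV_t) / P = 590.882780 / 76.529726 = 7.720958


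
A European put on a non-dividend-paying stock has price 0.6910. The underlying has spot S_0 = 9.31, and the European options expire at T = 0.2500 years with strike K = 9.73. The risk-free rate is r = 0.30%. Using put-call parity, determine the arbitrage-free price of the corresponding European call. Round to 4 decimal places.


Put-call parity: C - P = S_0 * exp(-qT) - K * exp(-rT).
S_0 * exp(-qT) = 9.3100 * 1.00000000 = 9.31000000
K * exp(-rT) = 9.7300 * 0.99925028 = 9.72270524
C = P + S*exp(-qT) - K*exp(-rT)
C = 0.6910 + 9.31000000 - 9.72270524 = 0.2783

Answer: Call price = 0.2783


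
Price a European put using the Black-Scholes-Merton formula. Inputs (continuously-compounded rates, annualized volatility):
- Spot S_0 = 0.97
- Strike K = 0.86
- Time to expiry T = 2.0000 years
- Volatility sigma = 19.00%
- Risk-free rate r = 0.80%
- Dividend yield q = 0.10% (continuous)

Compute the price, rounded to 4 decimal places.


Answer: Price = 0.0479

Derivation:
d1 = (ln(S/K) + (r - q + 0.5*sigma^2) * T) / (sigma * sqrt(T)) = 0.63440014
d2 = d1 - sigma * sqrt(T) = 0.36569956
exp(-rT) = 0.98412732; exp(-qT) = 0.99800200
P = K * exp(-rT) * N(-d2) - S_0 * exp(-qT) * N(-d1)
N(-d1) = 0.26290986; N(-d2) = 0.35729464
P = 0.8600 * 0.98412732 * 0.35729464 - 0.9700 * 0.99800200 * 0.26290986 = 0.0479


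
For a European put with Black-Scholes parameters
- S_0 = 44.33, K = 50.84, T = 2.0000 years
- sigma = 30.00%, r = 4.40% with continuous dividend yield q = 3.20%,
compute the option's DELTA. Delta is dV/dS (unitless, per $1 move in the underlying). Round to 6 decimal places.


d1 = -0.0542628972; d2 = -0.4785269660
phi(d1) = 0.3983553773; exp(-qT) = 0.9380049995; exp(-rT) = 0.9157608767
N(-d1) = 0.5216371452
Delta = -exp(-qT) * N(-d1) = -0.9380049995 * 0.5216371452 = -0.489298

Answer: Delta = -0.489298


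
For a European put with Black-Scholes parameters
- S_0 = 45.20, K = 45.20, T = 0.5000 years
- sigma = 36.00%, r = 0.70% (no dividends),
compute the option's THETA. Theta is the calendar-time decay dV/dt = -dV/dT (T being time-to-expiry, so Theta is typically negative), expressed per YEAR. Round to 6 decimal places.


d1 = 0.1410285191; d2 = -0.1135299221
phi(d1) = 0.3949946514; exp(-qT) = 1.0000000000; exp(-rT) = 0.9965061179
Theta = -S*exp(-qT)*phi(d1)*sigma/(2*sqrt(T)) + r*K*exp(-rT)*N(-d2) - q*S*exp(-qT)*N(-d1)
N(-d1) = 0.4439237062; N(-d2) = 0.5451947790; sqrt(T) = 0.7071067812
Term 1 = -45.2000 * 1.0000000000 * 0.3949946514 * 0.3600 / (2 * 0.7071067812) = -4.5448248684
Term 2 = 0.0070 * 45.2000 * 0.9965061179 * 0.5451947790 = 0.1718969347
Term 3 = 0 (no dividend yield, q = 0)
Theta = -4.5448248684 + (0.1718969347) + (0.0000000000) = -4.372928

Answer: Theta = -4.372928


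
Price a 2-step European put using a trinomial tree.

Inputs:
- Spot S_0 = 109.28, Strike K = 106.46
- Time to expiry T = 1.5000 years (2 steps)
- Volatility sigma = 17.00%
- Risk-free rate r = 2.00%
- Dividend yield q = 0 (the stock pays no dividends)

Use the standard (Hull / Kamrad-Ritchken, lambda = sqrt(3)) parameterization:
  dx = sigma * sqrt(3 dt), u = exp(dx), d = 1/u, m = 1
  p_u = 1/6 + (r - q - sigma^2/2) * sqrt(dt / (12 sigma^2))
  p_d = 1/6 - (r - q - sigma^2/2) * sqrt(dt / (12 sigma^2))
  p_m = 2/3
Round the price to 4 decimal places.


dt = T/N = 0.750000; dx = sigma*sqrt(3*dt) = 0.255000
u = exp(dx) = 1.290462; d = 1/u = 0.774916
p_u = 0.174828, p_m = 0.666667, p_d = 0.158505
Discount per step: exp(-r*dt) = 0.985112
Stock lattice S(k, j) with j the centered position index:
  k=0: S(0,+0) = 109.2800
  k=1: S(1,-1) = 84.6829; S(1,+0) = 109.2800; S(1,+1) = 141.0216
  k=2: S(2,-2) = 65.6222; S(2,-1) = 84.6829; S(2,+0) = 109.2800; S(2,+1) = 141.0216; S(2,+2) = 181.9830
Terminal payoffs V(N, j) = max(K - S_T, 0):
  V(2,-2) = 40.837843; V(2,-1) = 21.777125; V(2,+0) = 0.000000; V(2,+1) = 0.000000; V(2,+2) = 0.000000
Backward induction: V(k, j) = exp(-r*dt) * [p_u * V(k+1, j+1) + p_m * V(k+1, j) + p_d * V(k+1, j-1)]
  V(1,-1) = exp(-r*dt) * [p_u*0.000000 + p_m*21.777125 + p_d*40.837843] = 20.678565
  V(1,+0) = exp(-r*dt) * [p_u*0.000000 + p_m*0.000000 + p_d*21.777125] = 3.400391
  V(1,+1) = exp(-r*dt) * [p_u*0.000000 + p_m*0.000000 + p_d*0.000000] = 0.000000
  V(0,+0) = exp(-r*dt) * [p_u*0.000000 + p_m*3.400391 + p_d*20.678565] = 5.462033

Answer: Price = V(0,0) = 5.4620


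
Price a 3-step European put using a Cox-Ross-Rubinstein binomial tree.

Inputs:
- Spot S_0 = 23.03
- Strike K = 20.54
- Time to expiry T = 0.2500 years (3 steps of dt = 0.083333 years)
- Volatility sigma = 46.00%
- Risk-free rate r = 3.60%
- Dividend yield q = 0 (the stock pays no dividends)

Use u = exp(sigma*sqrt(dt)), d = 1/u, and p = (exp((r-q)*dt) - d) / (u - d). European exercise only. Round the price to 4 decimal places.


Answer: Price = V(0,0) = 0.8599

Derivation:
dt = T/N = 0.083333
u = exp(sigma*sqrt(dt)) = 1.142011; d = 1/u = 0.875648
p = (exp((r-q)*dt) - d) / (u - d) = 0.478131
Discount per step: exp(-r*dt) = 0.997004
Stock lattice S(k, i) with i counting down-moves:
  k=0: S(0,0) = 23.0300
  k=1: S(1,0) = 26.3005; S(1,1) = 20.1662
  k=2: S(2,0) = 30.0355; S(2,1) = 23.0300; S(2,2) = 17.6585
  k=3: S(3,0) = 34.3008; S(3,1) = 26.3005; S(3,2) = 20.1662; S(3,3) = 15.4626
Terminal payoffs V(N, i) = max(K - S_T, 0):
  V(3,0) = 0.000000; V(3,1) = 0.000000; V(3,2) = 0.373816; V(3,3) = 5.077372
Backward induction: V(k, i) = exp(-r*dt) * [p * V(k+1, i) + (1-p) * V(k+1, i+1)].
  V(2,0) = exp(-r*dt) * [p*0.000000 + (1-p)*0.000000] = 0.000000
  V(2,1) = exp(-r*dt) * [p*0.000000 + (1-p)*0.373816] = 0.194499
  V(2,2) = exp(-r*dt) * [p*0.373816 + (1-p)*5.077372] = 2.819984
  V(1,0) = exp(-r*dt) * [p*0.000000 + (1-p)*0.194499] = 0.101199
  V(1,1) = exp(-r*dt) * [p*0.194499 + (1-p)*2.819984] = 1.559972
  V(0,0) = exp(-r*dt) * [p*0.101199 + (1-p)*1.559972] = 0.859904


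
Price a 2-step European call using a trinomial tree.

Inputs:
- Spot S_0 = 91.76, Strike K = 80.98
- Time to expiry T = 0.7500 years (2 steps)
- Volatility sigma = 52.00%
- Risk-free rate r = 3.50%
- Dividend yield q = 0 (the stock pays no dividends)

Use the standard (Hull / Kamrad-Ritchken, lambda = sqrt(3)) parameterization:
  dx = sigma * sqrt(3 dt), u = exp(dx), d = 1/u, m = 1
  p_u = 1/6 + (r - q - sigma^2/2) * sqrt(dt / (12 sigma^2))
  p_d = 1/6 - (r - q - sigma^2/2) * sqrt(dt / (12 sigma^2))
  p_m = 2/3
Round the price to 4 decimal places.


Answer: Price = V(0,0) = 22.0617

Derivation:
dt = T/N = 0.375000; dx = sigma*sqrt(3*dt) = 0.551543
u = exp(dx) = 1.735930; d = 1/u = 0.576060
p_u = 0.132603, p_m = 0.666667, p_d = 0.200730
Discount per step: exp(-r*dt) = 0.986961
Stock lattice S(k, j) with j the centered position index:
  k=0: S(0,+0) = 91.7600
  k=1: S(1,-1) = 52.8593; S(1,+0) = 91.7600; S(1,+1) = 159.2889
  k=2: S(2,-2) = 30.4501; S(2,-1) = 52.8593; S(2,+0) = 91.7600; S(2,+1) = 159.2889; S(2,+2) = 276.5144
Terminal payoffs V(N, j) = max(S_T - K, 0):
  V(2,-2) = 0.000000; V(2,-1) = 0.000000; V(2,+0) = 10.780000; V(2,+1) = 78.308936; V(2,+2) = 195.534442
Backward induction: V(k, j) = exp(-r*dt) * [p_u * V(k+1, j+1) + p_m * V(k+1, j) + p_d * V(k+1, j-1)]
  V(1,-1) = exp(-r*dt) * [p_u*10.780000 + p_m*0.000000 + p_d*0.000000] = 1.410823
  V(1,+0) = exp(-r*dt) * [p_u*78.308936 + p_m*10.780000 + p_d*0.000000] = 17.341571
  V(1,+1) = exp(-r*dt) * [p_u*195.534442 + p_m*78.308936 + p_d*10.780000] = 79.251284
  V(0,+0) = exp(-r*dt) * [p_u*79.251284 + p_m*17.341571 + p_d*1.410823] = 22.061743


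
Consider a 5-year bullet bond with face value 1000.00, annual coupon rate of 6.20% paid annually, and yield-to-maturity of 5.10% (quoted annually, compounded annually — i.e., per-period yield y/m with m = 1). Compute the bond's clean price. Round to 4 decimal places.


Coupon per period c = face * coupon_rate / m = 62.000000
Periods per year m = 1; per-period yield y/m = 0.051000
Number of cashflows N = 5
Cashflows (t years, CF_t, discount factor 1/(1+y/m)^(m*t), PV):
  t = 1.0000: CF_t = 62.000000, DF = 0.951475, PV = 58.991437
  t = 2.0000: CF_t = 62.000000, DF = 0.905304, PV = 56.128865
  t = 3.0000: CF_t = 62.000000, DF = 0.861374, PV = 53.405199
  t = 4.0000: CF_t = 62.000000, DF = 0.819576, PV = 50.813701
  t = 5.0000: CF_t = 1062.000000, DF = 0.779806, PV = 828.153681
Price P = sum_t PV_t = 1047.492883

Answer: Price = 1047.4929


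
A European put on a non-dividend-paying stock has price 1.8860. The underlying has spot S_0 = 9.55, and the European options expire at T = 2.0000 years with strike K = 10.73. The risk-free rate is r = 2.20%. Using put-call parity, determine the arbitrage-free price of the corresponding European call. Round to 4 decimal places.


Put-call parity: C - P = S_0 * exp(-qT) - K * exp(-rT).
S_0 * exp(-qT) = 9.5500 * 1.00000000 = 9.55000000
K * exp(-rT) = 10.7300 * 0.95695396 = 10.26811596
C = P + S*exp(-qT) - K*exp(-rT)
C = 1.8860 + 9.55000000 - 10.26811596 = 1.1679

Answer: Call price = 1.1679


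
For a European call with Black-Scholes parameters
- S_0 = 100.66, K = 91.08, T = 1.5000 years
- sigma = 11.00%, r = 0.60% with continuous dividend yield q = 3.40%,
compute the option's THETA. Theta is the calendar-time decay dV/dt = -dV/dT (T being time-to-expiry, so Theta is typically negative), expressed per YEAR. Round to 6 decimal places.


Answer: Theta = 0.385019

Derivation:
d1 = 0.4979535050; d2 = 0.3632315691
phi(d1) = 0.3524250231; exp(-qT) = 0.9502786705; exp(-rT) = 0.9910403788
Theta = -S*exp(-qT)*phi(d1)*sigma/(2*sqrt(T)) - r*K*exp(-rT)*N(d2) + q*S*exp(-qT)*N(d1)
N(d1) = 0.6907415931; N(d2) = 0.6417840465; sqrt(T) = 1.2247448714
Term 1 = -100.6600 * 0.9502786705 * 0.3524250231 * 0.1100 / (2 * 1.2247448714) = -1.5138808812
Term 2 = -0.0060 * 91.0800 * 0.9910403788 * 0.6417840465 = -0.3475798082
Term 3 = 0.0340 * 100.6600 * 0.9502786705 * 0.6907415931 = 2.2464793581
Theta = -1.5138808812 + (-0.3475798082) + (2.2464793581) = 0.385019


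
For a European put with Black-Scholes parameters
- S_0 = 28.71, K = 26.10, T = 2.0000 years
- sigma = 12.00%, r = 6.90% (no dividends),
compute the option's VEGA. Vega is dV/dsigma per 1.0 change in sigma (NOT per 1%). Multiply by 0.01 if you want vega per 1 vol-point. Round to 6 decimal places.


d1 = 1.4596462326; d2 = 1.2899406051
phi(d1) = 0.1374875247; exp(-qT) = 1.0000000000; exp(-rT) = 0.8710986917
Vega = S * exp(-qT) * phi(d1) * sqrt(T) = 28.7100 * 1.0000000000 * 0.1374875247 * 1.4142135624 = 5.582278

Answer: Vega = 5.582278


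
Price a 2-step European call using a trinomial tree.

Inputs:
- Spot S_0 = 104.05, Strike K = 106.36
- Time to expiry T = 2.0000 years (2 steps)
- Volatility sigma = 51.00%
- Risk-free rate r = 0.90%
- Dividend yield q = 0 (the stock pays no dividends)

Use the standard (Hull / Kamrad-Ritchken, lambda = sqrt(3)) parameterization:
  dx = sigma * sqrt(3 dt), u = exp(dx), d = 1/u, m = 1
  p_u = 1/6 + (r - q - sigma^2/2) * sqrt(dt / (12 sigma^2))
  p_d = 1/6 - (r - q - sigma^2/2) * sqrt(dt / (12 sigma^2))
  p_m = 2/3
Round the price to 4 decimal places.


dt = T/N = 1.000000; dx = sigma*sqrt(3*dt) = 0.883346
u = exp(dx) = 2.418980; d = 1/u = 0.413397
p_u = 0.098149, p_m = 0.666667, p_d = 0.235185
Discount per step: exp(-r*dt) = 0.991040
Stock lattice S(k, j) with j the centered position index:
  k=0: S(0,+0) = 104.0500
  k=1: S(1,-1) = 43.0140; S(1,+0) = 104.0500; S(1,+1) = 251.6949
  k=2: S(2,-2) = 17.7819; S(2,-1) = 43.0140; S(2,+0) = 104.0500; S(2,+1) = 251.6949; S(2,+2) = 608.8448
Terminal payoffs V(N, j) = max(S_T - K, 0):
  V(2,-2) = 0.000000; V(2,-1) = 0.000000; V(2,+0) = 0.000000; V(2,+1) = 145.334856; V(2,+2) = 502.484791
Backward induction: V(k, j) = exp(-r*dt) * [p_u * V(k+1, j+1) + p_m * V(k+1, j) + p_d * V(k+1, j-1)]
  V(1,-1) = exp(-r*dt) * [p_u*0.000000 + p_m*0.000000 + p_d*0.000000] = 0.000000
  V(1,+0) = exp(-r*dt) * [p_u*145.334856 + p_m*0.000000 + p_d*0.000000] = 14.136634
  V(1,+1) = exp(-r*dt) * [p_u*502.484791 + p_m*145.334856 + p_d*0.000000] = 144.898201
  V(0,+0) = exp(-r*dt) * [p_u*144.898201 + p_m*14.136634 + p_d*0.000000] = 23.434144

Answer: Price = V(0,0) = 23.4341


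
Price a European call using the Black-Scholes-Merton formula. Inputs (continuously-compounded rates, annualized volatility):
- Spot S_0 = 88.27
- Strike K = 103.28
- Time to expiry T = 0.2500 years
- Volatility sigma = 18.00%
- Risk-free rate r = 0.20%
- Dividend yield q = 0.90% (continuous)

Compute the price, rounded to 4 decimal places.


d1 = (ln(S/K) + (r - q + 0.5*sigma^2) * T) / (sigma * sqrt(T)) = -1.71937164
d2 = d1 - sigma * sqrt(T) = -1.80937164
exp(-rT) = 0.99950012; exp(-qT) = 0.99775253
C = S_0 * exp(-qT) * N(d1) - K * exp(-rT) * N(d2)
N(d1) = 0.04277336; N(d2) = 0.03519664
C = 88.2700 * 0.99775253 * 0.04277336 - 103.2800 * 0.99950012 * 0.03519664 = 0.1338

Answer: Price = 0.1338


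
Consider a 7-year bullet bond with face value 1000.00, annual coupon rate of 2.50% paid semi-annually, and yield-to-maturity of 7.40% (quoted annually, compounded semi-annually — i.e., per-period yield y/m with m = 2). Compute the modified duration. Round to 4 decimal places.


Coupon per period c = face * coupon_rate / m = 12.500000
Periods per year m = 2; per-period yield y/m = 0.037000
Number of cashflows N = 14
Cashflows (t years, CF_t, discount factor 1/(1+y/m)^(m*t), PV):
  t = 0.5000: CF_t = 12.500000, DF = 0.964320, PV = 12.054002
  t = 1.0000: CF_t = 12.500000, DF = 0.929913, PV = 11.623917
  t = 1.5000: CF_t = 12.500000, DF = 0.896734, PV = 11.209177
  t = 2.0000: CF_t = 12.500000, DF = 0.864739, PV = 10.809236
  t = 2.5000: CF_t = 12.500000, DF = 0.833885, PV = 10.423564
  t = 3.0000: CF_t = 12.500000, DF = 0.804132, PV = 10.051653
  t = 3.5000: CF_t = 12.500000, DF = 0.775441, PV = 9.693011
  t = 4.0000: CF_t = 12.500000, DF = 0.747773, PV = 9.347166
  t = 4.5000: CF_t = 12.500000, DF = 0.721093, PV = 9.013661
  t = 5.0000: CF_t = 12.500000, DF = 0.695364, PV = 8.692055
  t = 5.5000: CF_t = 12.500000, DF = 0.670554, PV = 8.381923
  t = 6.0000: CF_t = 12.500000, DF = 0.646629, PV = 8.082858
  t = 6.5000: CF_t = 12.500000, DF = 0.623557, PV = 7.794463
  t = 7.0000: CF_t = 1012.500000, DF = 0.601309, PV = 608.824951
Price P = sum_t PV_t = 736.001636
First compute Macaulay numerator sum_t t * PV_t:
  t * PV_t at t = 0.5000: 6.027001
  t * PV_t at t = 1.0000: 11.623917
  t * PV_t at t = 1.5000: 16.813766
  t * PV_t at t = 2.0000: 21.618471
  t * PV_t at t = 2.5000: 26.058910
  t * PV_t at t = 3.0000: 30.154958
  t * PV_t at t = 3.5000: 33.925539
  t * PV_t at t = 4.0000: 37.388665
  t * PV_t at t = 4.5000: 40.561473
  t * PV_t at t = 5.0000: 43.460273
  t * PV_t at t = 5.5000: 46.100579
  t * PV_t at t = 6.0000: 48.497147
  t * PV_t at t = 6.5000: 50.664007
  t * PV_t at t = 7.0000: 4261.774657
Macaulay duration D = 4674.669363 / 736.001636 = 6.351439
Modified duration = D / (1 + y/m) = 6.351439 / (1 + 0.037000) = 6.124820

Answer: Modified duration = 6.1248


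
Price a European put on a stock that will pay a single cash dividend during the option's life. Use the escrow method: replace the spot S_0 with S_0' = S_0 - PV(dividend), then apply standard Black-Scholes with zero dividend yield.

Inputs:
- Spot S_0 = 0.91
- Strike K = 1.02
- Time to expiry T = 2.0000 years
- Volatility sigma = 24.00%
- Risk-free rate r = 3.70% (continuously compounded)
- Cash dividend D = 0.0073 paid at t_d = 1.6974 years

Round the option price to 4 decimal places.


Answer: Price = 0.1479

Derivation:
PV(D) = D * exp(-r * t_d) = 0.0073 * 0.93912771 = 0.00685563
S_0' = S_0 - PV(D) = 0.9100 - 0.00685563 = 0.90314437
d1 = (ln(S_0'/K) + (r + sigma^2/2)*T) / (sigma*sqrt(T)) = 0.02924037
d2 = d1 - sigma*sqrt(T) = -0.31017089
exp(-rT) = 0.92867169
N(-d1) = 0.48833644; N(-d2) = 0.62178450
P = K * exp(-rT) * N(-d2) - S_0' * N(-d1) = 1.0200 * 0.92867169 * 0.62178450 - 0.90314437 * 0.48833644 = 0.1479


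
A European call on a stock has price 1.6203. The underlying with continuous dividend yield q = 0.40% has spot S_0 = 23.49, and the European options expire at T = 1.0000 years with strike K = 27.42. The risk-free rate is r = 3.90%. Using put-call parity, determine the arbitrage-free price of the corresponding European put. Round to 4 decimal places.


Answer: Put price = 4.5953

Derivation:
Put-call parity: C - P = S_0 * exp(-qT) - K * exp(-rT).
S_0 * exp(-qT) = 23.4900 * 0.99600799 = 23.39622767
K * exp(-rT) = 27.4200 * 0.96175071 = 26.37120444
P = C - S*exp(-qT) + K*exp(-rT)
P = 1.6203 - 23.39622767 + 26.37120444 = 4.5953


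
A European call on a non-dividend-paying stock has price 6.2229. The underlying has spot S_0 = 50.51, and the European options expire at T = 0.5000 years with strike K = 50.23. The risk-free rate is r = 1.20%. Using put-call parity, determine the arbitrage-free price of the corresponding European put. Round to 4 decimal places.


Answer: Put price = 5.6424

Derivation:
Put-call parity: C - P = S_0 * exp(-qT) - K * exp(-rT).
S_0 * exp(-qT) = 50.5100 * 1.00000000 = 50.51000000
K * exp(-rT) = 50.2300 * 0.99401796 = 49.92952233
P = C - S*exp(-qT) + K*exp(-rT)
P = 6.2229 - 50.51000000 + 49.92952233 = 5.6424


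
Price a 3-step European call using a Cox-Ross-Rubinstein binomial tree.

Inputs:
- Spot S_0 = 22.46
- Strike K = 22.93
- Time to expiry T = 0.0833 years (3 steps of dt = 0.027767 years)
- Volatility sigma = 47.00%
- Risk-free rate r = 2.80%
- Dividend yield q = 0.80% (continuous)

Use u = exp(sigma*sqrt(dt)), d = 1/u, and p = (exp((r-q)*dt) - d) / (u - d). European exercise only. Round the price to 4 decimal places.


dt = T/N = 0.027767
u = exp(sigma*sqrt(dt)) = 1.081466; d = 1/u = 0.924671
p = (exp((r-q)*dt) - d) / (u - d) = 0.483973
Discount per step: exp(-r*dt) = 0.999223
Stock lattice S(k, i) with i counting down-moves:
  k=0: S(0,0) = 22.4600
  k=1: S(1,0) = 24.2897; S(1,1) = 20.7681
  k=2: S(2,0) = 26.2685; S(2,1) = 22.4600; S(2,2) = 19.2037
  k=3: S(3,0) = 28.4085; S(3,1) = 24.2897; S(3,2) = 20.7681; S(3,3) = 17.7571
Terminal payoffs V(N, i) = max(S_T - K, 0):
  V(3,0) = 5.478516; V(3,1) = 1.359730; V(3,2) = 0.000000; V(3,3) = 0.000000
Backward induction: V(k, i) = exp(-r*dt) * [p * V(k+1, i) + (1-p) * V(k+1, i+1)].
  V(2,0) = exp(-r*dt) * [p*5.478516 + (1-p)*1.359730] = 3.350506
  V(2,1) = exp(-r*dt) * [p*1.359730 + (1-p)*0.000000] = 0.657561
  V(2,2) = exp(-r*dt) * [p*0.000000 + (1-p)*0.000000] = 0.000000
  V(1,0) = exp(-r*dt) * [p*3.350506 + (1-p)*0.657561] = 1.959351
  V(1,1) = exp(-r*dt) * [p*0.657561 + (1-p)*0.000000] = 0.317995
  V(0,0) = exp(-r*dt) * [p*1.959351 + (1-p)*0.317995] = 1.111503

Answer: Price = V(0,0) = 1.1115


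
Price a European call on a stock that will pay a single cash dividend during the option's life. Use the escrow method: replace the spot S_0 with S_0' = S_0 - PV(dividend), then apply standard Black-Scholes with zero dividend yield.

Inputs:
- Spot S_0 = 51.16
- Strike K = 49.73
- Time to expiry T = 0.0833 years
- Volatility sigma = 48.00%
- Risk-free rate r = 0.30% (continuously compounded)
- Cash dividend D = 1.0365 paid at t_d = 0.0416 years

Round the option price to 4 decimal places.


Answer: Price = 2.9646

Derivation:
PV(D) = D * exp(-r * t_d) = 1.0365 * 0.99987521 = 1.03637065
S_0' = S_0 - PV(D) = 51.1600 - 1.03637065 = 50.12362935
d1 = (ln(S_0'/K) + (r + sigma^2/2)*T) / (sigma*sqrt(T)) = 0.12798250
d2 = d1 - sigma*sqrt(T) = -0.01055385
exp(-rT) = 0.99975013
N(d1) = 0.55091859; N(d2) = 0.49578970
C = S_0' * N(d1) - K * exp(-rT) * N(d2) = 50.12362935 * 0.55091859 - 49.7300 * 0.99975013 * 0.49578970 = 2.9646


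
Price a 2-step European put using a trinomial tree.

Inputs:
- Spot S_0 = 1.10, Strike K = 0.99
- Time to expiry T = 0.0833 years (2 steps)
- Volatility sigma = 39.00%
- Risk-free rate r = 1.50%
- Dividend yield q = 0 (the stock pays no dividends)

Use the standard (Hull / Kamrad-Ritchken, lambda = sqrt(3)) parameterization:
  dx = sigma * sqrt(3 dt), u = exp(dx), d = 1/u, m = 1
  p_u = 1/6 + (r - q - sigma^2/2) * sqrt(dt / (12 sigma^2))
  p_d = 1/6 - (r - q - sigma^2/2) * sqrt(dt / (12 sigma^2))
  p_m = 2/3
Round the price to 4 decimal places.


Answer: Price = V(0,0) = 0.0122

Derivation:
dt = T/N = 0.041650; dx = sigma*sqrt(3*dt) = 0.137858
u = exp(dx) = 1.147813; d = 1/u = 0.871222
p_u = 0.157444, p_m = 0.666667, p_d = 0.175889
Discount per step: exp(-r*dt) = 0.999375
Stock lattice S(k, j) with j the centered position index:
  k=0: S(0,+0) = 1.1000
  k=1: S(1,-1) = 0.9583; S(1,+0) = 1.1000; S(1,+1) = 1.2626
  k=2: S(2,-2) = 0.8349; S(2,-1) = 0.9583; S(2,+0) = 1.1000; S(2,+1) = 1.2626; S(2,+2) = 1.4492
Terminal payoffs V(N, j) = max(K - S_T, 0):
  V(2,-2) = 0.155069; V(2,-1) = 0.031656; V(2,+0) = 0.000000; V(2,+1) = 0.000000; V(2,+2) = 0.000000
Backward induction: V(k, j) = exp(-r*dt) * [p_u * V(k+1, j+1) + p_m * V(k+1, j) + p_d * V(k+1, j-1)]
  V(1,-1) = exp(-r*dt) * [p_u*0.000000 + p_m*0.031656 + p_d*0.155069] = 0.048348
  V(1,+0) = exp(-r*dt) * [p_u*0.000000 + p_m*0.000000 + p_d*0.031656] = 0.005564
  V(1,+1) = exp(-r*dt) * [p_u*0.000000 + p_m*0.000000 + p_d*0.000000] = 0.000000
  V(0,+0) = exp(-r*dt) * [p_u*0.000000 + p_m*0.005564 + p_d*0.048348] = 0.012206


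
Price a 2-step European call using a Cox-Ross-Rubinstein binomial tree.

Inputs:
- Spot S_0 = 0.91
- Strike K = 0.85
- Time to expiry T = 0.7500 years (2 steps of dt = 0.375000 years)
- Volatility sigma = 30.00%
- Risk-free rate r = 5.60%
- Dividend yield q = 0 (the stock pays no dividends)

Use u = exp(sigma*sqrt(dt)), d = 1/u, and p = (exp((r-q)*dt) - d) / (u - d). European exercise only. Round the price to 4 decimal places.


Answer: Price = V(0,0) = 0.1452

Derivation:
dt = T/N = 0.375000
u = exp(sigma*sqrt(dt)) = 1.201669; d = 1/u = 0.832176
p = (exp((r-q)*dt) - d) / (u - d) = 0.511636
Discount per step: exp(-r*dt) = 0.979219
Stock lattice S(k, i) with i counting down-moves:
  k=0: S(0,0) = 0.9100
  k=1: S(1,0) = 1.0935; S(1,1) = 0.7573
  k=2: S(2,0) = 1.3140; S(2,1) = 0.9100; S(2,2) = 0.6302
Terminal payoffs V(N, i) = max(S_T - K, 0):
  V(2,0) = 0.464048; V(2,1) = 0.060000; V(2,2) = 0.000000
Backward induction: V(k, i) = exp(-r*dt) * [p * V(k+1, i) + (1-p) * V(k+1, i+1)].
  V(1,0) = exp(-r*dt) * [p*0.464048 + (1-p)*0.060000] = 0.261183
  V(1,1) = exp(-r*dt) * [p*0.060000 + (1-p)*0.000000] = 0.030060
  V(0,0) = exp(-r*dt) * [p*0.261183 + (1-p)*0.030060] = 0.145229


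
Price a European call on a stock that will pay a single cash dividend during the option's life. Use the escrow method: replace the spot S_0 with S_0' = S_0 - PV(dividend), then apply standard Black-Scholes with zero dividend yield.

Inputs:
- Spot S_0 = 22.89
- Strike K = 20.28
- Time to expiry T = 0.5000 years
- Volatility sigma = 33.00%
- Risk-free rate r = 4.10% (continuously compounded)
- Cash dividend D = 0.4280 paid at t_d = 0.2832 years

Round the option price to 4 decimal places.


PV(D) = D * exp(-r * t_d) = 0.4280 * 0.98845595 = 0.42305915
S_0' = S_0 - PV(D) = 22.8900 - 0.42305915 = 22.46694085
d1 = (ln(S_0'/K) + (r + sigma^2/2)*T) / (sigma*sqrt(T)) = 0.64340184
d2 = d1 - sigma*sqrt(T) = 0.41005660
exp(-rT) = 0.97970870
N(d1) = 0.74001830; N(d2) = 0.65911779
C = S_0' * N(d1) - K * exp(-rT) * N(d2) = 22.46694085 * 0.74001830 - 20.2800 * 0.97970870 * 0.65911779 = 3.5303

Answer: Price = 3.5303


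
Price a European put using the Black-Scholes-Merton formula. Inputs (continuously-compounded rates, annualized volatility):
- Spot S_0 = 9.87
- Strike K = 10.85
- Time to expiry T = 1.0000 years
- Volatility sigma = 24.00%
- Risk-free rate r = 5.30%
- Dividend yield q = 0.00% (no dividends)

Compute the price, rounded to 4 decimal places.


Answer: Price = 1.1872

Derivation:
d1 = (ln(S/K) + (r - q + 0.5*sigma^2) * T) / (sigma * sqrt(T)) = -0.05360511
d2 = d1 - sigma * sqrt(T) = -0.29360511
exp(-rT) = 0.94838001; exp(-qT) = 1.00000000
P = K * exp(-rT) * N(-d2) - S_0 * exp(-qT) * N(-d1)
N(-d1) = 0.52137511; N(-d2) = 0.61547016
P = 10.8500 * 0.94838001 * 0.61547016 - 9.8700 * 1.00000000 * 0.52137511 = 1.1872


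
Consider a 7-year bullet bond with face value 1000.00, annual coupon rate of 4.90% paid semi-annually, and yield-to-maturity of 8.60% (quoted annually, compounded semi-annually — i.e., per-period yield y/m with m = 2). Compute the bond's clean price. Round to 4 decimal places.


Answer: Price = 808.3963

Derivation:
Coupon per period c = face * coupon_rate / m = 24.500000
Periods per year m = 2; per-period yield y/m = 0.043000
Number of cashflows N = 14
Cashflows (t years, CF_t, discount factor 1/(1+y/m)^(m*t), PV):
  t = 0.5000: CF_t = 24.500000, DF = 0.958773, PV = 23.489933
  t = 1.0000: CF_t = 24.500000, DF = 0.919245, PV = 22.521508
  t = 1.5000: CF_t = 24.500000, DF = 0.881347, PV = 21.593009
  t = 2.0000: CF_t = 24.500000, DF = 0.845012, PV = 20.702789
  t = 2.5000: CF_t = 24.500000, DF = 0.810174, PV = 19.849270
  t = 3.0000: CF_t = 24.500000, DF = 0.776773, PV = 19.030940
  t = 3.5000: CF_t = 24.500000, DF = 0.744749, PV = 18.246347
  t = 4.0000: CF_t = 24.500000, DF = 0.714045, PV = 17.494100
  t = 4.5000: CF_t = 24.500000, DF = 0.684607, PV = 16.772867
  t = 5.0000: CF_t = 24.500000, DF = 0.656382, PV = 16.081368
  t = 5.5000: CF_t = 24.500000, DF = 0.629322, PV = 15.418378
  t = 6.0000: CF_t = 24.500000, DF = 0.603376, PV = 14.782721
  t = 6.5000: CF_t = 24.500000, DF = 0.578501, PV = 14.173270
  t = 7.0000: CF_t = 1024.500000, DF = 0.554651, PV = 568.239795
Price P = sum_t PV_t = 808.396295


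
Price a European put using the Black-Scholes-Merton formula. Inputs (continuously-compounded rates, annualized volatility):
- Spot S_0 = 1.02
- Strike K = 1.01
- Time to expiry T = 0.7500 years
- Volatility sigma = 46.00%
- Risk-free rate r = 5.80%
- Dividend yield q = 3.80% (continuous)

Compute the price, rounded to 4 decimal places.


Answer: Price = 0.1427

Derivation:
d1 = (ln(S/K) + (r - q + 0.5*sigma^2) * T) / (sigma * sqrt(T)) = 0.26157054
d2 = d1 - sigma * sqrt(T) = -0.13680115
exp(-rT) = 0.95743255; exp(-qT) = 0.97190229
P = K * exp(-rT) * N(-d2) - S_0 * exp(-qT) * N(-d1)
N(-d1) = 0.39682628; N(-d2) = 0.55440601
P = 1.0100 * 0.95743255 * 0.55440601 - 1.0200 * 0.97190229 * 0.39682628 = 0.1427


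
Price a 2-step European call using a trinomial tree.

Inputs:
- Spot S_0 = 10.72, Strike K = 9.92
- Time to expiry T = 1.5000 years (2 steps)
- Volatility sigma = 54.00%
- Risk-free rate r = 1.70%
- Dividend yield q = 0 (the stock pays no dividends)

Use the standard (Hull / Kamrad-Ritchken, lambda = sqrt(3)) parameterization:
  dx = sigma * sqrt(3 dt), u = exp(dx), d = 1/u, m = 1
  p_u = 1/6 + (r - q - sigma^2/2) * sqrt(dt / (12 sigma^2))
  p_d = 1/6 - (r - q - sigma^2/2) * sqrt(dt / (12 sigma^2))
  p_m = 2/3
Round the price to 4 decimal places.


dt = T/N = 0.750000; dx = sigma*sqrt(3*dt) = 0.810000
u = exp(dx) = 2.247908; d = 1/u = 0.444858
p_u = 0.107037, p_m = 0.666667, p_d = 0.226296
Discount per step: exp(-r*dt) = 0.987331
Stock lattice S(k, j) with j the centered position index:
  k=0: S(0,+0) = 10.7200
  k=1: S(1,-1) = 4.7689; S(1,+0) = 10.7200; S(1,+1) = 24.0976
  k=2: S(2,-2) = 2.1215; S(2,-1) = 4.7689; S(2,+0) = 10.7200; S(2,+1) = 24.0976; S(2,+2) = 54.1691
Terminal payoffs V(N, j) = max(S_T - K, 0):
  V(2,-2) = 0.000000; V(2,-1) = 0.000000; V(2,+0) = 0.800000; V(2,+1) = 14.177574; V(2,+2) = 44.249128
Backward induction: V(k, j) = exp(-r*dt) * [p_u * V(k+1, j+1) + p_m * V(k+1, j) + p_d * V(k+1, j-1)]
  V(1,-1) = exp(-r*dt) * [p_u*0.800000 + p_m*0.000000 + p_d*0.000000] = 0.084545
  V(1,+0) = exp(-r*dt) * [p_u*14.177574 + p_m*0.800000 + p_d*0.000000] = 2.024876
  V(1,+1) = exp(-r*dt) * [p_u*44.249128 + p_m*14.177574 + p_d*0.800000] = 14.187006
  V(0,+0) = exp(-r*dt) * [p_u*14.187006 + p_m*2.024876 + p_d*0.084545] = 2.851002

Answer: Price = V(0,0) = 2.8510
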